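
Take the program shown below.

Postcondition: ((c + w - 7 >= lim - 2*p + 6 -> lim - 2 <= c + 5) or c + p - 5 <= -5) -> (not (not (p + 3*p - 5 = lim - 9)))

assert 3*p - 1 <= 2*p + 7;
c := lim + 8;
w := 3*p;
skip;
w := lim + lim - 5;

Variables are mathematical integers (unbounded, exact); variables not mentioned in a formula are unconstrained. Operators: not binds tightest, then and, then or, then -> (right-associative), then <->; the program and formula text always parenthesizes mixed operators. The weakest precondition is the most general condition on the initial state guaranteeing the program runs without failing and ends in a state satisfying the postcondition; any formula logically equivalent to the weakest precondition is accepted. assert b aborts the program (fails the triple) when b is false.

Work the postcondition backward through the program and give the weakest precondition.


Working backward. After the program, the postcondition ((c + w - 7 >= lim - 2*p + 6 -> lim - 2 <= c + 5) or c + p - 5 <= -5) -> (not (not (p + 3*p - 5 = lim - 9))) must hold; in canonical form it is ((c + 2*p + w >= lim + 13 -> lim <= c + 7) or c + p <= 0) -> 4*p = lim - 4.
Before w := lim + lim - 5: ((c + lim + 2*p >= 18 -> lim <= c + 7) or c + p <= 0) -> 4*p = lim - 4
Before skip: ((c + lim + 2*p >= 18 -> lim <= c + 7) or c + p <= 0) -> 4*p = lim - 4
Before w := 3*p: ((c + lim + 2*p >= 18 -> lim <= c + 7) or c + p <= 0) -> 4*p = lim - 4
Before c := lim + 8: 4*p = lim - 4
Before assert 3*p - 1 <= 2*p + 7: p <= 8 and 4*p = lim - 4
Answer: WP = p <= 8 and 4*p = lim - 4


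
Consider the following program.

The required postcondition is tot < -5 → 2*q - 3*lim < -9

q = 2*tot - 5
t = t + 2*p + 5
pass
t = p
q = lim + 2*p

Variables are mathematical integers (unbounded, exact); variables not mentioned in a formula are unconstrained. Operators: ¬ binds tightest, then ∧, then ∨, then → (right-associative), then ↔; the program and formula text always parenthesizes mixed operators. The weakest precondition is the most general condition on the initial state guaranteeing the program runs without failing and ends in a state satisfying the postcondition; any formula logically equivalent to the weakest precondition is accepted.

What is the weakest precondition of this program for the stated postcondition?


Working backward. After the program, the postcondition tot < -5 → 2*q - 3*lim < -9 must hold; in canonical form it is tot < -5 → 2*q < 3*lim - 9.
Before q := lim + 2*p: tot < -5 → 4*p < lim - 9
Before t := p: tot < -5 → 4*p < lim - 9
Before skip: tot < -5 → 4*p < lim - 9
Before t := t + 2*p + 5: tot < -5 → 4*p < lim - 9
Before q := 2*tot - 5: tot < -5 → 4*p < lim - 9
Answer: WP = tot < -5 → 4*p < lim - 9


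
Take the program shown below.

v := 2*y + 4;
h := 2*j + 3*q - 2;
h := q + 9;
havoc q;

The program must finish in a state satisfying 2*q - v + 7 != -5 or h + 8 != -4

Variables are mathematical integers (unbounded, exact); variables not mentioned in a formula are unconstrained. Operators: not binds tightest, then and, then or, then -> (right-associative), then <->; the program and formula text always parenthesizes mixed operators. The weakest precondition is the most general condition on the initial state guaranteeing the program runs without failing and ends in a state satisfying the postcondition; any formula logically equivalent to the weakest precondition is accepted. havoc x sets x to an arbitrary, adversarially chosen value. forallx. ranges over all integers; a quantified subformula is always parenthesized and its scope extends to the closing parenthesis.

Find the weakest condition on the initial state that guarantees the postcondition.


Working backward. After the program, the postcondition 2*q - v + 7 != -5 or h + 8 != -4 must hold; in canonical form it is 2*q != v - 12 or h != -12.
Before havoc q: forall q_1. (2*q_1 != v - 12 or h != -12)
Before h := q + 9: forall q_1. (2*q_1 != v - 12 or q != -21)
Before h := 2*j + 3*q - 2: forall q_1. (2*q_1 != v - 12 or q != -21)
Before v := 2*y + 4: forall q_1. (2*q_1 != 2*y - 8 or q != -21)
Answer: WP = forall q_1. (2*q_1 != 2*y - 8 or q != -21)


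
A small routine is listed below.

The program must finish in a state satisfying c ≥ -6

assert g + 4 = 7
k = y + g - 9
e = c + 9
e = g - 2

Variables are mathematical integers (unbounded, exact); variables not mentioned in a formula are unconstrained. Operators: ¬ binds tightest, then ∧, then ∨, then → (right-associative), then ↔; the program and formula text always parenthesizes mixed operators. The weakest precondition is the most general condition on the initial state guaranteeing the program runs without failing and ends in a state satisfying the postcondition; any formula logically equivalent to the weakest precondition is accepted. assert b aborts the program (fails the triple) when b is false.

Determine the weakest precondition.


Working backward. After the program, c ≥ -6 must hold.
Before e := g - 2: c ≥ -6
Before e := c + 9: c ≥ -6
Before k := y + g - 9: c ≥ -6
Before assert g + 4 = 7: g = 3 ∧ c ≥ -6
Answer: WP = g = 3 ∧ c ≥ -6


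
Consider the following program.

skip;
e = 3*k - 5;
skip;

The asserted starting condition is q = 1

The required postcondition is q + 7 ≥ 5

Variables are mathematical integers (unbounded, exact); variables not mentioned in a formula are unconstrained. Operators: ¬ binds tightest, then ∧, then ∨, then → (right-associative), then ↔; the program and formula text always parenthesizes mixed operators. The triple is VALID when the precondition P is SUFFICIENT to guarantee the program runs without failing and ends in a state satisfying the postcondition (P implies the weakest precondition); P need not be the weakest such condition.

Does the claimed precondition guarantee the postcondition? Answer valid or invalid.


Working backward. After the program, the postcondition q + 7 ≥ 5 must hold; in canonical form it is q ≥ -2.
Before skip: q ≥ -2
Before e := 3*k - 5: q ≥ -2
Before skip: q ≥ -2
The weakest precondition is q ≥ -2.
Check whether q = 1 implies it.
Every state satisfying the precondition satisfies the weakest precondition: the implication holds.
Answer: valid


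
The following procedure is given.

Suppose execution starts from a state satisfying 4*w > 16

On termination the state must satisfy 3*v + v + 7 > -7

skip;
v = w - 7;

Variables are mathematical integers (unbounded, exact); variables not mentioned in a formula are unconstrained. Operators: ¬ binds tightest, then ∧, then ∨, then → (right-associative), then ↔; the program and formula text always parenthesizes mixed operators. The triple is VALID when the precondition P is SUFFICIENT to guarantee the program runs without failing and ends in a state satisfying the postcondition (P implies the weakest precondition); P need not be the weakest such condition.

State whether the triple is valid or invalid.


Working backward. After the program, the postcondition 3*v + v + 7 > -7 must hold; in canonical form it is 4*v > -14.
Before v := w - 7: 4*w > 14
Before skip: 4*w > 14
The weakest precondition is 4*w > 14.
Check whether 4*w > 16 implies it.
Every state satisfying the precondition satisfies the weakest precondition: the implication holds.
Answer: valid


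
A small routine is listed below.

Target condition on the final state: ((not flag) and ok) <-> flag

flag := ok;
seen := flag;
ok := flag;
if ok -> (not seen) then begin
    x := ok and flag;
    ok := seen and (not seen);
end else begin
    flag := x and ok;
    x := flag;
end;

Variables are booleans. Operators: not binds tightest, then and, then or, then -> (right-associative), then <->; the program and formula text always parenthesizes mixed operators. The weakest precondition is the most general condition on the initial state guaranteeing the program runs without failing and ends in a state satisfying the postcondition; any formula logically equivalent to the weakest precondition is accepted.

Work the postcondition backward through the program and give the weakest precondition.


Working backward. After the program, ((not flag) and ok) <-> flag must hold.
Then branch requires not flag; else branch requires ((not (x and ok)) and ok) <-> (x and ok).
Before the if: ((ok -> (not seen)) -> (not flag)) and ((not (ok -> (not seen))) -> (((not (x and ok)) and ok) <-> (x and ok)))
Before ok := flag: ((flag -> (not seen)) -> (not flag)) and ((not (flag -> (not seen))) -> (((not (x and flag)) and flag) <-> (x and flag)))
Before seen := flag: ((flag -> (not flag)) -> (not flag)) and ((not (flag -> (not flag))) -> (((not (x and flag)) and flag) <-> (x and flag)))
Before flag := ok: ((ok -> (not ok)) -> (not ok)) and ((not (ok -> (not ok))) -> (((not (x and ok)) and ok) <-> (x and ok)))
Answer: WP = ((ok -> (not ok)) -> (not ok)) and ((not (ok -> (not ok))) -> (((not (x and ok)) and ok) <-> (x and ok)))


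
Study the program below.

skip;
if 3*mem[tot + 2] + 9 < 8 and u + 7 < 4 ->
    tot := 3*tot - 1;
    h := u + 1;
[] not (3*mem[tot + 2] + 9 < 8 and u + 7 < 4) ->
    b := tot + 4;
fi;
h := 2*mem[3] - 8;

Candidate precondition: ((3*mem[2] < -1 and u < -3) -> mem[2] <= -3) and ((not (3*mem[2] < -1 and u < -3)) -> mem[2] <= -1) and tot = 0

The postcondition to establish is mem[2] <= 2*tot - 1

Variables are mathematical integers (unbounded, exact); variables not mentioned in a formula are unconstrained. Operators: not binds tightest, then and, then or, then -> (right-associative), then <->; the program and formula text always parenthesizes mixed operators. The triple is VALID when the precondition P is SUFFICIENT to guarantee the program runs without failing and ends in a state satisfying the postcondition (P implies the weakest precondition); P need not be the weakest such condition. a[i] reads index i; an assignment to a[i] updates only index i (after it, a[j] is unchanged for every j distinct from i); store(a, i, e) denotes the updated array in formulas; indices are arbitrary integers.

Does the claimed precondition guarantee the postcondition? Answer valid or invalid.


Working backward. After the program, mem[2] <= 2*tot - 1 must hold.
Before h := 2*mem[3] - 8: mem[2] <= 2*tot - 1
Then branch requires mem[2] <= 6*tot - 3; else branch requires mem[2] <= 2*tot - 1.
Before the if: ((3*mem[tot + 2] < -1 and u < -3) -> mem[2] <= 6*tot - 3) and ((not (3*mem[tot + 2] < -1 and u < -3)) -> mem[2] <= 2*tot - 1)
Before skip: ((3*mem[tot + 2] < -1 and u < -3) -> mem[2] <= 6*tot - 3) and ((not (3*mem[tot + 2] < -1 and u < -3)) -> mem[2] <= 2*tot - 1)
The weakest precondition is ((3*mem[tot + 2] < -1 and u < -3) -> mem[2] <= 6*tot - 3) and ((not (3*mem[tot + 2] < -1 and u < -3)) -> mem[2] <= 2*tot - 1).
Check whether ((3*mem[2] < -1 and u < -3) -> mem[2] <= -3) and ((not (3*mem[2] < -1 and u < -3)) -> mem[2] <= -1) and tot = 0 implies it.
Every state satisfying the precondition satisfies the weakest precondition: the implication holds.
Answer: valid


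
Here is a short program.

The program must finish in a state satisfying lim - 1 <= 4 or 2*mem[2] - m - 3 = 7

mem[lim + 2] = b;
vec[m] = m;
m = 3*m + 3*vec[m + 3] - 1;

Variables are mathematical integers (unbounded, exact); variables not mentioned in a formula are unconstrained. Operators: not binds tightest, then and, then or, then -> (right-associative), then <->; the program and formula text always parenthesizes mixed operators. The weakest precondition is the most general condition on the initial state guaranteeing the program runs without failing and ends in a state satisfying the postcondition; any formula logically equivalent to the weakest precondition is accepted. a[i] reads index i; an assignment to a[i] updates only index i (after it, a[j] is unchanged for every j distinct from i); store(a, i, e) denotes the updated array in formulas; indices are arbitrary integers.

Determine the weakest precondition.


Working backward. After the program, the postcondition lim - 1 <= 4 or 2*mem[2] - m - 3 = 7 must hold; in canonical form it is lim <= 5 or 2*mem[2] = m + 10.
Before m := 3*m + 3*vec[m + 3] - 1: lim <= 5 or 2*mem[2] = 3*vec[m + 3] + 3*m + 9
Before vec[m] := m: lim <= 5 or 2*mem[2] = 3*store(vec, m, m)[m + 3] + 3*m + 9
Before mem[lim + 2] := b: lim <= 5 or 2*store(mem, lim + 2, b)[2] = 3*store(vec, m, m)[m + 3] + 3*m + 9
Answer: WP = lim <= 5 or 2*store(mem, lim + 2, b)[2] = 3*store(vec, m, m)[m + 3] + 3*m + 9


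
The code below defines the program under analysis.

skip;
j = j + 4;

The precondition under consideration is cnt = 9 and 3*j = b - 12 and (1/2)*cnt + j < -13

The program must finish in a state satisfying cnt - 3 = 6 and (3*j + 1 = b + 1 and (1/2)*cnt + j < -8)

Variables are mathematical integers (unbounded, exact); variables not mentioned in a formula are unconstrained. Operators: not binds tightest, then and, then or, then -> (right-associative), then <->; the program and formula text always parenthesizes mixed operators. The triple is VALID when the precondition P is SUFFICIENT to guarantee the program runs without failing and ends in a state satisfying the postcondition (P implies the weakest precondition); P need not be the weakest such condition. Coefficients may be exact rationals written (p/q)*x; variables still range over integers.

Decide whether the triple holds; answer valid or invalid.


Working backward. After the program, the postcondition cnt - 3 = 6 and (3*j + 1 = b + 1 and (1/2)*cnt + j < -8) must hold; in canonical form it is cnt = 9 and 3*j = b and (1/2)*cnt + j < -8.
Before j := j + 4: cnt = 9 and 3*j = b - 12 and (1/2)*cnt + j < -12
Before skip: cnt = 9 and 3*j = b - 12 and (1/2)*cnt + j < -12
The weakest precondition is cnt = 9 and 3*j = b - 12 and (1/2)*cnt + j < -12.
Check whether cnt = 9 and 3*j = b - 12 and (1/2)*cnt + j < -13 implies it.
Every state satisfying the precondition satisfies the weakest precondition: the implication holds.
Answer: valid


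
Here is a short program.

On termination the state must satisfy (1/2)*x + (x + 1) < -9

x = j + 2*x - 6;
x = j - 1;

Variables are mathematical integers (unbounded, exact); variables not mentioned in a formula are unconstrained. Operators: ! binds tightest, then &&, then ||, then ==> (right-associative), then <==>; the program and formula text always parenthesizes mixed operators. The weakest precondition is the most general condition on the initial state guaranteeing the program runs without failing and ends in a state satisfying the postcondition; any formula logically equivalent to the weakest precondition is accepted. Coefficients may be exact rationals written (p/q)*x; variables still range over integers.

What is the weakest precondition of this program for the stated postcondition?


Working backward. After the program, the postcondition (1/2)*x + (x + 1) < -9 must hold; in canonical form it is (3/2)*x < -10.
Before x := j - 1: (3/2)*j < -17/2
Before x := j + 2*x - 6: (3/2)*j < -17/2
Answer: WP = (3/2)*j < -17/2


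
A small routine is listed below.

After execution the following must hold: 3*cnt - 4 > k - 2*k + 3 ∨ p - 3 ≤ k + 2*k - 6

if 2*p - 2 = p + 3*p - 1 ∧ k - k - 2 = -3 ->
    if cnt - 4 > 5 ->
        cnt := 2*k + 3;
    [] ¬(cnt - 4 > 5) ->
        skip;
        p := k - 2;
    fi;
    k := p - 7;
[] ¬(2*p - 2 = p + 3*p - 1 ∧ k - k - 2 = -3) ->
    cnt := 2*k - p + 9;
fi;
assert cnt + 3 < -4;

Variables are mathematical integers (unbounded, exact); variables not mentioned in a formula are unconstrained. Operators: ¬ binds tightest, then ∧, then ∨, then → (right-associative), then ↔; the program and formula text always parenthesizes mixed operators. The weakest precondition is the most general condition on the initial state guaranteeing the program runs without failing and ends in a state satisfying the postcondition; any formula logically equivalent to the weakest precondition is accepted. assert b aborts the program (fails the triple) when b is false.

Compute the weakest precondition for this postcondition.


Working backward. After the program, the postcondition 3*cnt - 4 > k - 2*k + 3 ∨ p - 3 ≤ k + 2*k - 6 must hold; in canonical form it is 3*cnt + k > 7 ∨ p ≤ 3*k - 3.
Before assert cnt + 3 < -4: cnt < -7 ∧ (3*cnt + k > 7 ∨ p ≤ 3*k - 3)
Then branch requires (cnt > 9 → (2*k < -10 ∧ (6*k + p > 5 ∨ 2*p ≥ 24))) ∧ ((¬(cnt > 9)) → (cnt < -7 ∧ (3*cnt + k > 16 ∨ 2*k ≥ 28))); else branch requires 2*k < p - 16 ∧ (7*k > 3*p - 20 ∨ p ≤ 3*k - 3).
Before the if: 2*k < p - 16 ∧ (7*k > 3*p - 20 ∨ p ≤ 3*k - 3)
Answer: WP = 2*k < p - 16 ∧ (7*k > 3*p - 20 ∨ p ≤ 3*k - 3)


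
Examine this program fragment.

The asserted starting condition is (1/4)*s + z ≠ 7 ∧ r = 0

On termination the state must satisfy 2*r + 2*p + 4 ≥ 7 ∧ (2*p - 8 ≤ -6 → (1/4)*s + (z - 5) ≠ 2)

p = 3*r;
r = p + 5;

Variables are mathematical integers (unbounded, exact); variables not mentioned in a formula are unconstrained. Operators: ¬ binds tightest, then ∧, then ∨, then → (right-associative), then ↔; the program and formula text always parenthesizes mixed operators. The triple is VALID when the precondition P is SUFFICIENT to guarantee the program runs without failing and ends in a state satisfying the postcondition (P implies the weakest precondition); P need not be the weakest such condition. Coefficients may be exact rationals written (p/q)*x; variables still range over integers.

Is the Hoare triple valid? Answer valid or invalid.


Working backward. After the program, the postcondition 2*r + 2*p + 4 ≥ 7 ∧ (2*p - 8 ≤ -6 → (1/4)*s + (z - 5) ≠ 2) must hold; in canonical form it is 2*p + 2*r ≥ 3 ∧ (2*p ≤ 2 → (1/4)*s + z ≠ 7).
Before r := p + 5: 4*p ≥ -7 ∧ (2*p ≤ 2 → (1/4)*s + z ≠ 7)
Before p := 3*r: 12*r ≥ -7 ∧ (6*r ≤ 2 → (1/4)*s + z ≠ 7)
The weakest precondition is 12*r ≥ -7 ∧ (6*r ≤ 2 → (1/4)*s + z ≠ 7).
Check whether (1/4)*s + z ≠ 7 ∧ r = 0 implies it.
Every state satisfying the precondition satisfies the weakest precondition: the implication holds.
Answer: valid


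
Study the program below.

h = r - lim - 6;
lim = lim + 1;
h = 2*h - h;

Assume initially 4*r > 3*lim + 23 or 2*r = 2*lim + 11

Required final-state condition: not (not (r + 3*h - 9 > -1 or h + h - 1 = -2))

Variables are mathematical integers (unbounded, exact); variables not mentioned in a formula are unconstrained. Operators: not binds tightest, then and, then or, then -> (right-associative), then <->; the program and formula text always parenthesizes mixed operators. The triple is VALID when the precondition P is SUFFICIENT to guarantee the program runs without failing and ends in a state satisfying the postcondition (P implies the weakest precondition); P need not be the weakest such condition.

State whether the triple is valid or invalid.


Working backward. After the program, the postcondition not (not (r + 3*h - 9 > -1 or h + h - 1 = -2)) must hold; in canonical form it is 3*h + r > 8 or 2*h = -1.
Before h := 2*h - h: 3*h + r > 8 or 2*h = -1
Before lim := lim + 1: 3*h + r > 8 or 2*h = -1
Before h := r - lim - 6: 4*r > 3*lim + 26 or 2*r = 2*lim + 11
The weakest precondition is 4*r > 3*lim + 26 or 2*r = 2*lim + 11.
Check whether 4*r > 3*lim + 23 or 2*r = 2*lim + 11 implies it.
Countermodel: at the initial state lim = -8, r = 0, the precondition holds but the weakest precondition fails.
Answer: invalid


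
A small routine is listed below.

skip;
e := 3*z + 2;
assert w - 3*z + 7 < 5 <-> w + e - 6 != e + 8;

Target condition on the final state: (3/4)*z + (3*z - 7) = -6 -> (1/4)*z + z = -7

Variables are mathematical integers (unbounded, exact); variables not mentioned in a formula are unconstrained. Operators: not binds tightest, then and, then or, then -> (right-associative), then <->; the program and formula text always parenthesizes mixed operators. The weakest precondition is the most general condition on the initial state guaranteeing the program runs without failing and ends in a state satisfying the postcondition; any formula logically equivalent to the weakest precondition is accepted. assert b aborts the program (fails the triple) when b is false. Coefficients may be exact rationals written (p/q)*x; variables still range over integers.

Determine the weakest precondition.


Working backward. After the program, the postcondition (3/4)*z + (3*z - 7) = -6 -> (1/4)*z + z = -7 must hold; in canonical form it is (15/4)*z = 1 -> (5/4)*z = -7.
Before assert w - 3*z + 7 < 5 <-> w + e - 6 != e + 8: (w < 3*z - 2 <-> w != 14) and ((15/4)*z = 1 -> (5/4)*z = -7)
Before e := 3*z + 2: (w < 3*z - 2 <-> w != 14) and ((15/4)*z = 1 -> (5/4)*z = -7)
Before skip: (w < 3*z - 2 <-> w != 14) and ((15/4)*z = 1 -> (5/4)*z = -7)
Answer: WP = (w < 3*z - 2 <-> w != 14) and ((15/4)*z = 1 -> (5/4)*z = -7)


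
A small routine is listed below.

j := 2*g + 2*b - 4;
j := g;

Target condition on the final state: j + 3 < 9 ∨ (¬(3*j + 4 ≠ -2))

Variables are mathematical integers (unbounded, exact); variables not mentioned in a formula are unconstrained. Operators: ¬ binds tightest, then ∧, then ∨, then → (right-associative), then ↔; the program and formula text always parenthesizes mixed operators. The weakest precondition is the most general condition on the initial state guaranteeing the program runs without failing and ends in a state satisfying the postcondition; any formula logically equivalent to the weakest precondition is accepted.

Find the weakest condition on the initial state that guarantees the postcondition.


Working backward. After the program, the postcondition j + 3 < 9 ∨ (¬(3*j + 4 ≠ -2)) must hold; in canonical form it is j < 6 ∨ (¬(3*j ≠ -6)).
Before j := g: g < 6 ∨ (¬(3*g ≠ -6))
Before j := 2*g + 2*b - 4: g < 6 ∨ (¬(3*g ≠ -6))
Answer: WP = g < 6 ∨ (¬(3*g ≠ -6))


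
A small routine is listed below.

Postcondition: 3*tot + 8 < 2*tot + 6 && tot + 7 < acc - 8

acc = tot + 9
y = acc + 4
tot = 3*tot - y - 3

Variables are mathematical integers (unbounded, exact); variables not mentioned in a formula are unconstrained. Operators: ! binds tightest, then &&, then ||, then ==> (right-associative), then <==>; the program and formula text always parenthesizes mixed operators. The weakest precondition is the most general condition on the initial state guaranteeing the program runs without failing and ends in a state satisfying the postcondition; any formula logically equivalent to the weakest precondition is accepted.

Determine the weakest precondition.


Working backward. After the program, the postcondition 3*tot + 8 < 2*tot + 6 && tot + 7 < acc - 8 must hold; in canonical form it is tot < -2 && tot < acc - 15.
Before tot := 3*tot - y - 3: 3*tot < y + 1 && 3*tot < acc + y - 12
Before y := acc + 4: 3*tot < acc + 5 && 3*tot < 2*acc - 8
Before acc := tot + 9: 2*tot < 14 && tot < 10
Answer: WP = 2*tot < 14 && tot < 10


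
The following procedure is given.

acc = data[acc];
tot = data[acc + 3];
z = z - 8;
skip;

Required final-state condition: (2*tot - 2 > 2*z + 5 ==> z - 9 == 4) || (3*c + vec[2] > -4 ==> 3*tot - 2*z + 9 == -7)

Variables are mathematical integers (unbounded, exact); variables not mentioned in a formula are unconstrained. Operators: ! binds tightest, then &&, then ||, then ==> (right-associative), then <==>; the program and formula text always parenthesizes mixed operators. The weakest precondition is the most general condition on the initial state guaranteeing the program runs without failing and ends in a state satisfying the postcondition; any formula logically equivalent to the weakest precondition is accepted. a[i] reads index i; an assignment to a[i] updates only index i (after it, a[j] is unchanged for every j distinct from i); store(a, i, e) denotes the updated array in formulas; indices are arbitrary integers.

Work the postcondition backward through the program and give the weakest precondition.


Working backward. After the program, the postcondition (2*tot - 2 > 2*z + 5 ==> z - 9 == 4) || (3*c + vec[2] > -4 ==> 3*tot - 2*z + 9 == -7) must hold; in canonical form it is (2*tot > 2*z + 7 ==> z == 13) || (vec[2] + 3*c > -4 ==> 3*tot == 2*z - 16).
Before skip: (2*tot > 2*z + 7 ==> z == 13) || (vec[2] + 3*c > -4 ==> 3*tot == 2*z - 16)
Before z := z - 8: (2*tot > 2*z - 9 ==> z == 21) || (vec[2] + 3*c > -4 ==> 3*tot == 2*z - 32)
Before tot := data[acc + 3]: (2*data[acc + 3] > 2*z - 9 ==> z == 21) || (vec[2] + 3*c > -4 ==> 3*data[acc + 3] == 2*z - 32)
Before acc := data[acc]: (2*data[data[acc] + 3] > 2*z - 9 ==> z == 21) || (vec[2] + 3*c > -4 ==> 3*data[data[acc] + 3] == 2*z - 32)
Answer: WP = (2*data[data[acc] + 3] > 2*z - 9 ==> z == 21) || (vec[2] + 3*c > -4 ==> 3*data[data[acc] + 3] == 2*z - 32)


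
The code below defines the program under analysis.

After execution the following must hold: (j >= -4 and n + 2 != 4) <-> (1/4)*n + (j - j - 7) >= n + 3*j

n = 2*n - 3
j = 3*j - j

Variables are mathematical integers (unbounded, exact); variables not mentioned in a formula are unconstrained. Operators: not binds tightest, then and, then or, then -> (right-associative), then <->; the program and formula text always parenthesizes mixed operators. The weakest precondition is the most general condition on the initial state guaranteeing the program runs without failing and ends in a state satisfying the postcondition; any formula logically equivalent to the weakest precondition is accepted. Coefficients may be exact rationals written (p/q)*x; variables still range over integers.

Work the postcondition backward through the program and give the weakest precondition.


Working backward. After the program, the postcondition (j >= -4 and n + 2 != 4) <-> (1/4)*n + (j - j - 7) >= n + 3*j must hold; in canonical form it is (j >= -4 and n != 2) <-> 3*j + (3/4)*n <= -7.
Before j := 3*j - j: (2*j >= -4 and n != 2) <-> 6*j + (3/4)*n <= -7
Before n := 2*n - 3: (2*j >= -4 and 2*n != 5) <-> 6*j + (3/2)*n <= -19/4
Answer: WP = (2*j >= -4 and 2*n != 5) <-> 6*j + (3/2)*n <= -19/4


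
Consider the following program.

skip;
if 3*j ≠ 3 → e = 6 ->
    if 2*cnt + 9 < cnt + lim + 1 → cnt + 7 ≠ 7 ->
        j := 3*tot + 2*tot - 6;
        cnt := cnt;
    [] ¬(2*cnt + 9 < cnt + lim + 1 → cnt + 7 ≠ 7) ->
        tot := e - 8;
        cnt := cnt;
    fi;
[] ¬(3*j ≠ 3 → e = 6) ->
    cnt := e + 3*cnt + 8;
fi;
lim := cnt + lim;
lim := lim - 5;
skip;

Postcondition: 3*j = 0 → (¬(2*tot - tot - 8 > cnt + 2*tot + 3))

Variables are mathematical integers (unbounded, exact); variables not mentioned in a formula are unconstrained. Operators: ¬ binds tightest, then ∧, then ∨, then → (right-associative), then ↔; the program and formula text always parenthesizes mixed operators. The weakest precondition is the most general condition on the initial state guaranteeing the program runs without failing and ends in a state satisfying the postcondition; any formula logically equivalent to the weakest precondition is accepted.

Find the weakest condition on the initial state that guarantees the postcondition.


Working backward. After the program, the postcondition 3*j = 0 → (¬(2*tot - tot - 8 > cnt + 2*tot + 3)) must hold; in canonical form it is 3*j = 0 → (¬(cnt + tot < -11)).
Before skip: 3*j = 0 → (¬(cnt + tot < -11))
Before lim := lim - 5: 3*j = 0 → (¬(cnt + tot < -11))
Before lim := cnt + lim: 3*j = 0 → (¬(cnt + tot < -11))
Then branch requires ((cnt < lim - 8 → cnt ≠ 0) → (15*tot = 18 → (¬(cnt + tot < -11)))) ∧ ((¬(cnt < lim - 8 → cnt ≠ 0)) → (3*j = 0 → (¬(cnt + e < -3)))); else branch requires 3*j = 0 → (¬(3*cnt + e + tot < -19)).
Before the if: ((3*j ≠ 3 → e = 6) → (((cnt < lim - 8 → cnt ≠ 0) → (15*tot = 18 → (¬(cnt + tot < -11)))) ∧ ((¬(cnt < lim - 8 → cnt ≠ 0)) → (3*j = 0 → (¬(cnt + e < -3)))))) ∧ ((¬(3*j ≠ 3 → e = 6)) → (3*j = 0 → (¬(3*cnt + e + tot < -19))))
Before skip: ((3*j ≠ 3 → e = 6) → (((cnt < lim - 8 → cnt ≠ 0) → (15*tot = 18 → (¬(cnt + tot < -11)))) ∧ ((¬(cnt < lim - 8 → cnt ≠ 0)) → (3*j = 0 → (¬(cnt + e < -3)))))) ∧ ((¬(3*j ≠ 3 → e = 6)) → (3*j = 0 → (¬(3*cnt + e + tot < -19))))
Answer: WP = ((3*j ≠ 3 → e = 6) → (((cnt < lim - 8 → cnt ≠ 0) → (15*tot = 18 → (¬(cnt + tot < -11)))) ∧ ((¬(cnt < lim - 8 → cnt ≠ 0)) → (3*j = 0 → (¬(cnt + e < -3)))))) ∧ ((¬(3*j ≠ 3 → e = 6)) → (3*j = 0 → (¬(3*cnt + e + tot < -19))))


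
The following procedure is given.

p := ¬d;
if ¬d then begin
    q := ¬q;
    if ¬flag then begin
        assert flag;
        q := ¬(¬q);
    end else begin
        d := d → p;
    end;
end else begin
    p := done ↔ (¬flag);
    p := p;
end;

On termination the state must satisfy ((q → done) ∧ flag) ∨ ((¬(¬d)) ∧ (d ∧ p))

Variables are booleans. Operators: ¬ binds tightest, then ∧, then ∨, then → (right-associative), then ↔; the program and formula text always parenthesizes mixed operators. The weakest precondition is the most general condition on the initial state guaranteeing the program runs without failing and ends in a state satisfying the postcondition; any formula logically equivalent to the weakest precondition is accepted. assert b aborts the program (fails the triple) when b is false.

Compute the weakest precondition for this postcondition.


Working backward. After the program, the postcondition ((q → done) ∧ flag) ∨ ((¬(¬d)) ∧ (d ∧ p)) must hold; in canonical form it is ((q → done) ∧ flag) ∨ (d ∧ p).
Then branch requires ((¬flag) → (flag ∧ ((((¬q) → done) ∧ flag) ∨ (d ∧ p)))) ∧ (flag → ((((¬q) → done) ∧ flag) ∨ ((d → p) ∧ p))); else branch requires ((q → done) ∧ flag) ∨ (d ∧ (done ↔ (¬flag))).
Before the if: ((¬d) → (((¬flag) → (flag ∧ ((((¬q) → done) ∧ flag) ∨ (d ∧ p)))) ∧ (flag → ((((¬q) → done) ∧ flag) ∨ ((d → p) ∧ p))))) ∧ (d → (((q → done) ∧ flag) ∨ (d ∧ (done ↔ (¬flag)))))
Before p := ¬d: ((¬d) → (((¬flag) → (flag ∧ ((¬q) → done))) ∧ (flag → ((((¬q) → done) ∧ flag) ∨ ((d → (¬d)) ∧ (¬d)))))) ∧ (d → (((q → done) ∧ flag) ∨ (d ∧ (done ↔ (¬flag)))))
Answer: WP = ((¬d) → (((¬flag) → (flag ∧ ((¬q) → done))) ∧ (flag → ((((¬q) → done) ∧ flag) ∨ ((d → (¬d)) ∧ (¬d)))))) ∧ (d → (((q → done) ∧ flag) ∨ (d ∧ (done ↔ (¬flag)))))


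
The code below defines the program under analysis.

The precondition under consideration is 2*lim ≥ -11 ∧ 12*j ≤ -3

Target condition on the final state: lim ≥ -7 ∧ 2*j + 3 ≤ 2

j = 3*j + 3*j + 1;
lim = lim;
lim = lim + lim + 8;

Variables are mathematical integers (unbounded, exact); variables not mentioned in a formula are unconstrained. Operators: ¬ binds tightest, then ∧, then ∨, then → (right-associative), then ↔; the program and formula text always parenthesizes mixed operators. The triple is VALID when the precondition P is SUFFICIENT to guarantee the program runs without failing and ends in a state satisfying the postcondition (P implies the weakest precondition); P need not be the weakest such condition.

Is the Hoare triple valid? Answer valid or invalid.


Working backward. After the program, the postcondition lim ≥ -7 ∧ 2*j + 3 ≤ 2 must hold; in canonical form it is lim ≥ -7 ∧ 2*j ≤ -1.
Before lim := lim + lim + 8: 2*lim ≥ -15 ∧ 2*j ≤ -1
Before lim := lim: 2*lim ≥ -15 ∧ 2*j ≤ -1
Before j := 3*j + 3*j + 1: 2*lim ≥ -15 ∧ 12*j ≤ -3
The weakest precondition is 2*lim ≥ -15 ∧ 12*j ≤ -3.
Check whether 2*lim ≥ -11 ∧ 12*j ≤ -3 implies it.
Every state satisfying the precondition satisfies the weakest precondition: the implication holds.
Answer: valid


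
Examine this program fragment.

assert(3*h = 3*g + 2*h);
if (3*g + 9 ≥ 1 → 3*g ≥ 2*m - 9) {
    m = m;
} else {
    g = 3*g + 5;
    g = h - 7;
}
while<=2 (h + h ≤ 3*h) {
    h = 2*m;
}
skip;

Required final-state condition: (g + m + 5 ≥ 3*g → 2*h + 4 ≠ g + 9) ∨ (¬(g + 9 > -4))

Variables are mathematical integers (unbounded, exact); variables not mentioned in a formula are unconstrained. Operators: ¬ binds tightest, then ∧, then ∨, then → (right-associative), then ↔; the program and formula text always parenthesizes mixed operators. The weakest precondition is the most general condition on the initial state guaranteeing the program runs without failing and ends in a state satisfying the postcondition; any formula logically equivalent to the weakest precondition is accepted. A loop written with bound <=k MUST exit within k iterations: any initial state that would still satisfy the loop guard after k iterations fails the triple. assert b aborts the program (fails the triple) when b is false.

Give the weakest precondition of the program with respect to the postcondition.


Working backward. After the program, the postcondition (g + m + 5 ≥ 3*g → 2*h + 4 ≠ g + 9) ∨ (¬(g + 9 > -4)) must hold; in canonical form it is (m ≥ 2*g - 5 → 2*h ≠ g + 5) ∨ (¬(g > -13)).
Before skip: (m ≥ 2*g - 5 → 2*h ≠ g + 5) ∨ (¬(g > -13))
Before the loop (bound <=2), unroll the exhaustion recursion (WP_0 = exit-now case; WP_j = one more guarded iteration, up to j = 2):
  WP_0: (¬(h ≥ 0)) ∧ ((m ≥ 2*g - 5 → 2*h ≠ g + 5) ∨ (¬(g > -13)))
  WP_1: (h ≥ 0 → ((¬(2*m ≥ 0)) ∧ ((m ≥ 2*g - 5 → 4*m ≠ g + 5) ∨ (¬(g > -13))))) ∧ ((¬(h ≥ 0)) → ((m ≥ 2*g - 5 → 2*h ≠ g + 5) ∨ (¬(g > -13))))
  WP_2: (h ≥ 0 → ((2*m ≥ 0 → ((¬(2*m ≥ 0)) ∧ ((m ≥ 2*g - 5 → 4*m ≠ g + 5) ∨ (¬(g > -13))))) ∧ ((¬(2*m ≥ 0)) → ((m ≥ 2*g - 5 → 4*m ≠ g + 5) ∨ (¬(g > -13)))))) ∧ ((¬(h ≥ 0)) → ((m ≥ 2*g - 5 → 2*h ≠ g + 5) ∨ (¬(g > -13))))
So before the loop: (h ≥ 0 → ((2*m ≥ 0 → ((¬(2*m ≥ 0)) ∧ ((m ≥ 2*g - 5 → 4*m ≠ g + 5) ∨ (¬(g > -13))))) ∧ ((¬(2*m ≥ 0)) → ((m ≥ 2*g - 5 → 4*m ≠ g + 5) ∨ (¬(g > -13)))))) ∧ ((¬(h ≥ 0)) → ((m ≥ 2*g - 5 → 2*h ≠ g + 5) ∨ (¬(g > -13))))
Then branch requires (h ≥ 0 → ((2*m ≥ 0 → ((¬(2*m ≥ 0)) ∧ ((m ≥ 2*g - 5 → 4*m ≠ g + 5) ∨ (¬(g > -13))))) ∧ ((¬(2*m ≥ 0)) → ((m ≥ 2*g - 5 → 4*m ≠ g + 5) ∨ (¬(g > -13)))))) ∧ ((¬(h ≥ 0)) → ((m ≥ 2*g - 5 → 2*h ≠ g + 5) ∨ (¬(g > -13)))); else branch requires (h ≥ 0 → ((2*m ≥ 0 → ((¬(2*m ≥ 0)) ∧ ((m ≥ 2*h - 19 → 4*m ≠ h - 2) ∨ (¬(h > -6))))) ∧ ((¬(2*m ≥ 0)) → ((m ≥ 2*h - 19 → 4*m ≠ h - 2) ∨ (¬(h > -6)))))) ∧ ((¬(h ≥ 0)) → ((m ≥ 2*h - 19 → h ≠ -2) ∨ (¬(h > -6)))).
Before the if: ((3*g ≥ -8 → 3*g ≥ 2*m - 9) → ((h ≥ 0 → ((2*m ≥ 0 → ((¬(2*m ≥ 0)) ∧ ((m ≥ 2*g - 5 → 4*m ≠ g + 5) ∨ (¬(g > -13))))) ∧ ((¬(2*m ≥ 0)) → ((m ≥ 2*g - 5 → 4*m ≠ g + 5) ∨ (¬(g > -13)))))) ∧ ((¬(h ≥ 0)) → ((m ≥ 2*g - 5 → 2*h ≠ g + 5) ∨ (¬(g > -13)))))) ∧ ((¬(3*g ≥ -8 → 3*g ≥ 2*m - 9)) → ((h ≥ 0 → ((2*m ≥ 0 → ((¬(2*m ≥ 0)) ∧ ((m ≥ 2*h - 19 → 4*m ≠ h - 2) ∨ (¬(h > -6))))) ∧ ((¬(2*m ≥ 0)) → ((m ≥ 2*h - 19 → 4*m ≠ h - 2) ∨ (¬(h > -6)))))) ∧ ((¬(h ≥ 0)) → ((m ≥ 2*h - 19 → h ≠ -2) ∨ (¬(h > -6))))))
Before assert 3*h = 3*g + 2*h: h = 3*g ∧ ((3*g ≥ -8 → 3*g ≥ 2*m - 9) → ((h ≥ 0 → ((2*m ≥ 0 → ((¬(2*m ≥ 0)) ∧ ((m ≥ 2*g - 5 → 4*m ≠ g + 5) ∨ (¬(g > -13))))) ∧ ((¬(2*m ≥ 0)) → ((m ≥ 2*g - 5 → 4*m ≠ g + 5) ∨ (¬(g > -13)))))) ∧ ((¬(h ≥ 0)) → ((m ≥ 2*g - 5 → 2*h ≠ g + 5) ∨ (¬(g > -13)))))) ∧ ((¬(3*g ≥ -8 → 3*g ≥ 2*m - 9)) → ((h ≥ 0 → ((2*m ≥ 0 → ((¬(2*m ≥ 0)) ∧ ((m ≥ 2*h - 19 → 4*m ≠ h - 2) ∨ (¬(h > -6))))) ∧ ((¬(2*m ≥ 0)) → ((m ≥ 2*h - 19 → 4*m ≠ h - 2) ∨ (¬(h > -6)))))) ∧ ((¬(h ≥ 0)) → ((m ≥ 2*h - 19 → h ≠ -2) ∨ (¬(h > -6))))))
Answer: WP = h = 3*g ∧ ((3*g ≥ -8 → 3*g ≥ 2*m - 9) → ((h ≥ 0 → ((2*m ≥ 0 → ((¬(2*m ≥ 0)) ∧ ((m ≥ 2*g - 5 → 4*m ≠ g + 5) ∨ (¬(g > -13))))) ∧ ((¬(2*m ≥ 0)) → ((m ≥ 2*g - 5 → 4*m ≠ g + 5) ∨ (¬(g > -13)))))) ∧ ((¬(h ≥ 0)) → ((m ≥ 2*g - 5 → 2*h ≠ g + 5) ∨ (¬(g > -13)))))) ∧ ((¬(3*g ≥ -8 → 3*g ≥ 2*m - 9)) → ((h ≥ 0 → ((2*m ≥ 0 → ((¬(2*m ≥ 0)) ∧ ((m ≥ 2*h - 19 → 4*m ≠ h - 2) ∨ (¬(h > -6))))) ∧ ((¬(2*m ≥ 0)) → ((m ≥ 2*h - 19 → 4*m ≠ h - 2) ∨ (¬(h > -6)))))) ∧ ((¬(h ≥ 0)) → ((m ≥ 2*h - 19 → h ≠ -2) ∨ (¬(h > -6))))))


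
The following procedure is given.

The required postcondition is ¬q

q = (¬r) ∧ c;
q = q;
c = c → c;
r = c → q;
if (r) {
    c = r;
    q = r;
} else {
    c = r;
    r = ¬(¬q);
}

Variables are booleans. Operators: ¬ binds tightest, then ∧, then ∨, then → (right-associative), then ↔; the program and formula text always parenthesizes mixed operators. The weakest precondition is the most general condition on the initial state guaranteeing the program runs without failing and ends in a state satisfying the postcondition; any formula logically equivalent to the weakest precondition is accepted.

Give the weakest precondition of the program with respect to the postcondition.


Working backward. After the program, ¬q must hold.
Then branch requires ¬r; else branch requires ¬q.
Before the if: (r → (¬r)) ∧ ((¬r) → (¬q))
Before r := c → q: ((c → q) → (¬(c → q))) ∧ ((¬(c → q)) → (¬q))
Before c := c → c: q → (¬q)
Before q := q: q → (¬q)
Before q := (¬r) ∧ c: ((¬r) ∧ c) → (¬((¬r) ∧ c))
Answer: WP = ((¬r) ∧ c) → (¬((¬r) ∧ c))


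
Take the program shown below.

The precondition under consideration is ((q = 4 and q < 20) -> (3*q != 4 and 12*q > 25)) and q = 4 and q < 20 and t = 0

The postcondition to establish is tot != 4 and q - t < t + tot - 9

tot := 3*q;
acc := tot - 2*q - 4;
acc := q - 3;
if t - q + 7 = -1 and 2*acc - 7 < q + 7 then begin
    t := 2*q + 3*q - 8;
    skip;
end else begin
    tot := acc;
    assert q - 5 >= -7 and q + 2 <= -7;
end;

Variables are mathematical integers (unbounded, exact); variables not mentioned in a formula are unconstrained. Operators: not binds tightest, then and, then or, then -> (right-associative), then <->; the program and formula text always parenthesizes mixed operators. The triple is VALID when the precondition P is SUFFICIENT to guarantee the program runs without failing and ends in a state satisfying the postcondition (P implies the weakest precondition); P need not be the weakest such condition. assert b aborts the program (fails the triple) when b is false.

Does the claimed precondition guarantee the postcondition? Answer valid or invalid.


Working backward. After the program, the postcondition tot != 4 and q - t < t + tot - 9 must hold; in canonical form it is tot != 4 and q < 2*t + tot - 9.
Then branch requires tot != 4 and 9*q + tot > 25; else branch requires q >= -2 and q <= -9 and acc != 4 and q < acc + 2*t - 9.
Before the if: ((t = q - 8 and 2*acc < q + 14) -> (tot != 4 and 9*q + tot > 25)) and ((not (t = q - 8 and 2*acc < q + 14)) -> (q >= -2 and q <= -9 and acc != 4 and q < acc + 2*t - 9))
Before acc := q - 3: ((t = q - 8 and q < 20) -> (tot != 4 and 9*q + tot > 25)) and ((not (t = q - 8 and q < 20)) -> (q >= -2 and q <= -9 and q != 7 and 2*t > 12))
Before acc := tot - 2*q - 4: ((t = q - 8 and q < 20) -> (tot != 4 and 9*q + tot > 25)) and ((not (t = q - 8 and q < 20)) -> (q >= -2 and q <= -9 and q != 7 and 2*t > 12))
Before tot := 3*q: ((t = q - 8 and q < 20) -> (3*q != 4 and 12*q > 25)) and ((not (t = q - 8 and q < 20)) -> (q >= -2 and q <= -9 and q != 7 and 2*t > 12))
The weakest precondition is ((t = q - 8 and q < 20) -> (3*q != 4 and 12*q > 25)) and ((not (t = q - 8 and q < 20)) -> (q >= -2 and q <= -9 and q != 7 and 2*t > 12)).
Check whether ((q = 4 and q < 20) -> (3*q != 4 and 12*q > 25)) and q = 4 and q < 20 and t = 0 implies it.
Countermodel: at the initial state q = 4, t = 0, the precondition holds but the weakest precondition fails.
Answer: invalid


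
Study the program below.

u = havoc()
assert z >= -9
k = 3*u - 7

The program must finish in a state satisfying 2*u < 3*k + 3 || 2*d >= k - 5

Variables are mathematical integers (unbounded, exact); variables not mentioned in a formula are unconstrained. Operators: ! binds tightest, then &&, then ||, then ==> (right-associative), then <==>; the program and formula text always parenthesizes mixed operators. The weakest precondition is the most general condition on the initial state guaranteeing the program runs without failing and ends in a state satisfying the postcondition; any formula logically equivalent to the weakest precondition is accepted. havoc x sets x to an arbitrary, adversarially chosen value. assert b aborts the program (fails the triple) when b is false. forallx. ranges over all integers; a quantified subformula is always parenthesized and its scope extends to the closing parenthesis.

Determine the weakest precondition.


Working backward. After the program, 2*u < 3*k + 3 || 2*d >= k - 5 must hold.
Before k := 3*u - 7: 7*u > 18 || 2*d >= 3*u - 12
Before assert z >= -9: z >= -9 && (7*u > 18 || 2*d >= 3*u - 12)
Before havoc u: forall u_1. (z >= -9 && (7*u_1 > 18 || 2*d >= 3*u_1 - 12))
Answer: WP = forall u_1. (z >= -9 && (7*u_1 > 18 || 2*d >= 3*u_1 - 12))
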